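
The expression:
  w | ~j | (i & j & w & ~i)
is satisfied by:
  {w: True, j: False}
  {j: False, w: False}
  {j: True, w: True}


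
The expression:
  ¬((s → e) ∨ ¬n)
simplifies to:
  n ∧ s ∧ ¬e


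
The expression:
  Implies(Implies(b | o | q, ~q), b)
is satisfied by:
  {b: True, q: True}
  {b: True, q: False}
  {q: True, b: False}


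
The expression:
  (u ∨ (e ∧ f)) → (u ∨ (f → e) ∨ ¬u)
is always true.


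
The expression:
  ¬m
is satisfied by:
  {m: False}


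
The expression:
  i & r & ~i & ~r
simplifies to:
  False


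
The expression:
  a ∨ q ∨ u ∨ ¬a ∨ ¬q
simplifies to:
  True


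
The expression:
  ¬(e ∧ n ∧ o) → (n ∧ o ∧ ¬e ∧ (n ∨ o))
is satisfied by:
  {o: True, n: True}


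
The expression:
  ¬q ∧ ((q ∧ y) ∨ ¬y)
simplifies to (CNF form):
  ¬q ∧ ¬y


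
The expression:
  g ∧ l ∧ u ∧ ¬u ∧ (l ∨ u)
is never true.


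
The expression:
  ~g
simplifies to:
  ~g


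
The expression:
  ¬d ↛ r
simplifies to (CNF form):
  ¬d ∧ ¬r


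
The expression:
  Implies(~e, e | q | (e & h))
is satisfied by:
  {q: True, e: True}
  {q: True, e: False}
  {e: True, q: False}


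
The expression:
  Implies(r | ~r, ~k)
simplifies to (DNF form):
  ~k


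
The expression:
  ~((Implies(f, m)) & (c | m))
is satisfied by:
  {f: True, m: False, c: False}
  {f: False, m: False, c: False}
  {c: True, f: True, m: False}


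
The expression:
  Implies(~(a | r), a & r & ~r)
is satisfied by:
  {r: True, a: True}
  {r: True, a: False}
  {a: True, r: False}


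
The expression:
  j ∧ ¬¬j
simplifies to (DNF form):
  j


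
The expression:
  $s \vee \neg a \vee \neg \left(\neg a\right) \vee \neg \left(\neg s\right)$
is always true.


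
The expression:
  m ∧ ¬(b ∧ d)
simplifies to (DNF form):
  (m ∧ ¬b) ∨ (m ∧ ¬d)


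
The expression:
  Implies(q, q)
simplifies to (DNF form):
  True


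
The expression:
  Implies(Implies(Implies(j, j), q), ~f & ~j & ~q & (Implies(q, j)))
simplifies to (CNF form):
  ~q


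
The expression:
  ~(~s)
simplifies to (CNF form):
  s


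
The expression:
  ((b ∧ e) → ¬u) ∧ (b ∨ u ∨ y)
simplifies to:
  (b ∧ ¬u) ∨ (u ∧ ¬b) ∨ (u ∧ ¬e) ∨ (y ∧ ¬b)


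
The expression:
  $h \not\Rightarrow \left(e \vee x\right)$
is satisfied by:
  {h: True, x: False, e: False}


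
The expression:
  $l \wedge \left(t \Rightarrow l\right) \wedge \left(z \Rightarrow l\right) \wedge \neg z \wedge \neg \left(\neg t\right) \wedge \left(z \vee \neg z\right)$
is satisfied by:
  {t: True, l: True, z: False}


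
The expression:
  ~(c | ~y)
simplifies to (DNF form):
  y & ~c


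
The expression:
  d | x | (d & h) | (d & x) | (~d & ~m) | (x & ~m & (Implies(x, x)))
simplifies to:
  d | x | ~m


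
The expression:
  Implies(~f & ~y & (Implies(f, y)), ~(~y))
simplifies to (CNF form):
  f | y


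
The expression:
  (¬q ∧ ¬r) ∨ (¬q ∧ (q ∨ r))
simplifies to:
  ¬q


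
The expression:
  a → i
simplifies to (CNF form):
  i ∨ ¬a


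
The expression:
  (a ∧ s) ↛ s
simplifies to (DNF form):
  False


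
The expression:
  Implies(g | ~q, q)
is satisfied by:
  {q: True}


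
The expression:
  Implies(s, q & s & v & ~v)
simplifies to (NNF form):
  ~s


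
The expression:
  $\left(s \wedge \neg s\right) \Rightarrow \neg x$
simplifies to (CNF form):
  $\text{True}$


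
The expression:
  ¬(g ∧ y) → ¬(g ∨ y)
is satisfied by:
  {y: False, g: False}
  {g: True, y: True}


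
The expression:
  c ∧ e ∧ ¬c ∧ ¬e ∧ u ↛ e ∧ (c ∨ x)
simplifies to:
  False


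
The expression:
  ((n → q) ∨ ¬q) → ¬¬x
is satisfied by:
  {x: True}


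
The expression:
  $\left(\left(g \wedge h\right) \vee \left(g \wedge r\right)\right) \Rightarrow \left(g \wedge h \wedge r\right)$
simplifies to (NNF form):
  $\left(h \wedge r\right) \vee \left(\neg h \wedge \neg r\right) \vee \neg g$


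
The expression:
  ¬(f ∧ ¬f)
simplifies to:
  True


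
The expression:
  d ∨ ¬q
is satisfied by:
  {d: True, q: False}
  {q: False, d: False}
  {q: True, d: True}


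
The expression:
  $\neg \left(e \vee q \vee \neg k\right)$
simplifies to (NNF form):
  $k \wedge \neg e \wedge \neg q$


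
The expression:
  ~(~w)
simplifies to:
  w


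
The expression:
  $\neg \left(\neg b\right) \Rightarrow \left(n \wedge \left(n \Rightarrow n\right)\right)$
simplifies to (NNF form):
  $n \vee \neg b$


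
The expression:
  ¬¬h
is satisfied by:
  {h: True}


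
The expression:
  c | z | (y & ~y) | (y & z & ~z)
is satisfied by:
  {z: True, c: True}
  {z: True, c: False}
  {c: True, z: False}


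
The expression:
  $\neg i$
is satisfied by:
  {i: False}


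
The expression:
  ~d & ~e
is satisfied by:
  {d: False, e: False}


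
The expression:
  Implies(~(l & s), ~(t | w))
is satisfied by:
  {l: True, s: True, w: False, t: False}
  {l: True, s: False, w: False, t: False}
  {s: True, l: False, w: False, t: False}
  {l: False, s: False, w: False, t: False}
  {l: True, t: True, s: True, w: False}
  {l: True, w: True, s: True, t: False}
  {l: True, t: True, w: True, s: True}


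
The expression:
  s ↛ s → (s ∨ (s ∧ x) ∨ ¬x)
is always true.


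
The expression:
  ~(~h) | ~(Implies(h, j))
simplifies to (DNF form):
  h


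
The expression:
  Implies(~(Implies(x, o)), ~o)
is always true.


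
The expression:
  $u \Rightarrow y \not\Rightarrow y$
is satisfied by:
  {u: False}


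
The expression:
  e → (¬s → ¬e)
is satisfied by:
  {s: True, e: False}
  {e: False, s: False}
  {e: True, s: True}


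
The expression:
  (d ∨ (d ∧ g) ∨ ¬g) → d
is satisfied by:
  {d: True, g: True}
  {d: True, g: False}
  {g: True, d: False}


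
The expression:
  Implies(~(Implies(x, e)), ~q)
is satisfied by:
  {e: True, q: False, x: False}
  {e: False, q: False, x: False}
  {x: True, e: True, q: False}
  {x: True, e: False, q: False}
  {q: True, e: True, x: False}
  {q: True, e: False, x: False}
  {q: True, x: True, e: True}


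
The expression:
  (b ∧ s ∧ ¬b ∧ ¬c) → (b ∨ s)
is always true.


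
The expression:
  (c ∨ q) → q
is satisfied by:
  {q: True, c: False}
  {c: False, q: False}
  {c: True, q: True}


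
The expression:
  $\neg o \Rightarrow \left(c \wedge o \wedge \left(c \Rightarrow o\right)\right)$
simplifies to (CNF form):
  $o$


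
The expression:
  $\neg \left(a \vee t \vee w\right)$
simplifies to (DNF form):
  $\neg a \wedge \neg t \wedge \neg w$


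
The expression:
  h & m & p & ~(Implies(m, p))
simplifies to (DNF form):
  False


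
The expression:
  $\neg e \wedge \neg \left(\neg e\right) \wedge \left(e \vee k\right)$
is never true.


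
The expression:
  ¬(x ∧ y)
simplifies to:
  ¬x ∨ ¬y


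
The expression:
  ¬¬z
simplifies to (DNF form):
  z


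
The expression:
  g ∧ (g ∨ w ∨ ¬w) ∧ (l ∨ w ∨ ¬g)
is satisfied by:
  {l: True, w: True, g: True}
  {l: True, g: True, w: False}
  {w: True, g: True, l: False}


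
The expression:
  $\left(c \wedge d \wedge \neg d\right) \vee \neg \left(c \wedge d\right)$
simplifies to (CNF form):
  $\neg c \vee \neg d$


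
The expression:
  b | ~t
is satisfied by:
  {b: True, t: False}
  {t: False, b: False}
  {t: True, b: True}


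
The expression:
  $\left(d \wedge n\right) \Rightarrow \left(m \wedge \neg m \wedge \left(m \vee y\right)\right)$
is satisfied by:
  {d: False, n: False}
  {n: True, d: False}
  {d: True, n: False}


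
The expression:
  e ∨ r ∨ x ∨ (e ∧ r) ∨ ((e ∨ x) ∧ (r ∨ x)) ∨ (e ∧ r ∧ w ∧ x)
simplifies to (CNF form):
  e ∨ r ∨ x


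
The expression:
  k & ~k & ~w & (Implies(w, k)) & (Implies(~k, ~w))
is never true.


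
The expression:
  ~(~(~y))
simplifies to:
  ~y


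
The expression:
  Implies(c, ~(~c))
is always true.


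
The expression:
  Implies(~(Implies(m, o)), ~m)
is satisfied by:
  {o: True, m: False}
  {m: False, o: False}
  {m: True, o: True}


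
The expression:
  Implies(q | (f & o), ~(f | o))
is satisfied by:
  {o: False, q: False, f: False}
  {f: True, o: False, q: False}
  {q: True, o: False, f: False}
  {o: True, f: False, q: False}


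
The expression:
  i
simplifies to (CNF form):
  i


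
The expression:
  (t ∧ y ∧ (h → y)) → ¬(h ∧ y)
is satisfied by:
  {h: False, t: False, y: False}
  {y: True, h: False, t: False}
  {t: True, h: False, y: False}
  {y: True, t: True, h: False}
  {h: True, y: False, t: False}
  {y: True, h: True, t: False}
  {t: True, h: True, y: False}


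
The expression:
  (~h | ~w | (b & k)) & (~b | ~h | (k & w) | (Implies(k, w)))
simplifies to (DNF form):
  ~h | (b & k & w) | (~b & ~w) | (~k & ~w)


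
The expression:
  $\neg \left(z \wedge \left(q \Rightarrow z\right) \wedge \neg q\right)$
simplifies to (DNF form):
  $q \vee \neg z$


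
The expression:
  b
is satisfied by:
  {b: True}


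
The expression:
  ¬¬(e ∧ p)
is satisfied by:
  {p: True, e: True}


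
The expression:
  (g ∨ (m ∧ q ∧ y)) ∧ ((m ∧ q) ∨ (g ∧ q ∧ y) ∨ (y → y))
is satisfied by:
  {q: True, g: True, m: True, y: True}
  {q: True, g: True, m: True, y: False}
  {q: True, g: True, y: True, m: False}
  {q: True, g: True, y: False, m: False}
  {g: True, m: True, y: True, q: False}
  {g: True, m: True, y: False, q: False}
  {g: True, m: False, y: True, q: False}
  {g: True, m: False, y: False, q: False}
  {q: True, m: True, y: True, g: False}


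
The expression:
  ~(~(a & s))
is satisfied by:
  {a: True, s: True}


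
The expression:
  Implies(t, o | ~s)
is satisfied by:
  {o: True, s: False, t: False}
  {s: False, t: False, o: False}
  {o: True, t: True, s: False}
  {t: True, s: False, o: False}
  {o: True, s: True, t: False}
  {s: True, o: False, t: False}
  {o: True, t: True, s: True}


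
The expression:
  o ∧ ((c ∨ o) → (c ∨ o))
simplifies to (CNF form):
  o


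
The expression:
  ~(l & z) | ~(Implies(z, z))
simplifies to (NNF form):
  ~l | ~z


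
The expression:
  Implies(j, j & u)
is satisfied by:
  {u: True, j: False}
  {j: False, u: False}
  {j: True, u: True}


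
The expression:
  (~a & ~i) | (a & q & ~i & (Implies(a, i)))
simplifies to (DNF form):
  ~a & ~i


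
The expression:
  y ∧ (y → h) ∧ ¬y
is never true.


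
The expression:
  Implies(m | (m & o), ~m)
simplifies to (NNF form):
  ~m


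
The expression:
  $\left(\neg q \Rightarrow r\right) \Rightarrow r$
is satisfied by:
  {r: True, q: False}
  {q: False, r: False}
  {q: True, r: True}


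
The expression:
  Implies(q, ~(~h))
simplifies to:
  h | ~q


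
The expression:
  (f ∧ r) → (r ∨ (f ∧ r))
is always true.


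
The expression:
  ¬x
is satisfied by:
  {x: False}


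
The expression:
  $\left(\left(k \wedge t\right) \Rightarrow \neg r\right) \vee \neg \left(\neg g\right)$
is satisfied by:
  {g: True, k: False, t: False, r: False}
  {g: False, k: False, t: False, r: False}
  {r: True, g: True, k: False, t: False}
  {r: True, g: False, k: False, t: False}
  {t: True, g: True, k: False, r: False}
  {t: True, g: False, k: False, r: False}
  {r: True, t: True, g: True, k: False}
  {r: True, t: True, g: False, k: False}
  {k: True, g: True, r: False, t: False}
  {k: True, g: False, r: False, t: False}
  {r: True, k: True, g: True, t: False}
  {r: True, k: True, g: False, t: False}
  {t: True, k: True, g: True, r: False}
  {t: True, k: True, g: False, r: False}
  {t: True, k: True, r: True, g: True}


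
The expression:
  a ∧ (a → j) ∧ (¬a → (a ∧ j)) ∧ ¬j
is never true.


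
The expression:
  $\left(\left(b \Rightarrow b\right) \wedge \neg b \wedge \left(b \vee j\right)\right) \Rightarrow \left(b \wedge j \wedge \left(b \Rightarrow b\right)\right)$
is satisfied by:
  {b: True, j: False}
  {j: False, b: False}
  {j: True, b: True}


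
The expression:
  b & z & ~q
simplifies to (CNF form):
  b & z & ~q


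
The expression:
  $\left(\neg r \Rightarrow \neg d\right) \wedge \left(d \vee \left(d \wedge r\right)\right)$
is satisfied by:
  {r: True, d: True}


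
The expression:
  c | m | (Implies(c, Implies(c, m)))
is always true.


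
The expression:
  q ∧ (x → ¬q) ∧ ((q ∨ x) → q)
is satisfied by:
  {q: True, x: False}


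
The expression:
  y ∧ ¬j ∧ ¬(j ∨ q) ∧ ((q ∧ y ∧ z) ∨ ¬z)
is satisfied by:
  {y: True, q: False, z: False, j: False}


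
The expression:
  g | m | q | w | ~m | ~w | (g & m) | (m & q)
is always true.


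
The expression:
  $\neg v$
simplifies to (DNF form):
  $\neg v$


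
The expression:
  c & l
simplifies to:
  c & l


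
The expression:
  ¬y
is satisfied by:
  {y: False}


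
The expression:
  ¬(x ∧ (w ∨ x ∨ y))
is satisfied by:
  {x: False}


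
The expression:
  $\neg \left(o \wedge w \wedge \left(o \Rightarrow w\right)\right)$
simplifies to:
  $\neg o \vee \neg w$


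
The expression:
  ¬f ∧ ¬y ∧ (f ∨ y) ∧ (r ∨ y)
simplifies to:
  False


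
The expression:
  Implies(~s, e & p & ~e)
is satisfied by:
  {s: True}


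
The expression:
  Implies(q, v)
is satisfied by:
  {v: True, q: False}
  {q: False, v: False}
  {q: True, v: True}


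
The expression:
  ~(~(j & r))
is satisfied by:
  {r: True, j: True}


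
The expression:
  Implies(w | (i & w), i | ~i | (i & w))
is always true.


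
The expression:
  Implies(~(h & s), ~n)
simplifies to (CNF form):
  (h | ~n) & (s | ~n)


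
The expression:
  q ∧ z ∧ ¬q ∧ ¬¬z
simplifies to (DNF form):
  False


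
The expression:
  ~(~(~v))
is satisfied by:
  {v: False}


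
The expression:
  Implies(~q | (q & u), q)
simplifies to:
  q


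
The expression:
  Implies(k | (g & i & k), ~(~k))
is always true.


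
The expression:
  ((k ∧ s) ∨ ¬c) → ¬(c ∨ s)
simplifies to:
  (c ∧ ¬k) ∨ ¬s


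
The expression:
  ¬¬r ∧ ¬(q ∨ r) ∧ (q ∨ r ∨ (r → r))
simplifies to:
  False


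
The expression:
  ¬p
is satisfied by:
  {p: False}


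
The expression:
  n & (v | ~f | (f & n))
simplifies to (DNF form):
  n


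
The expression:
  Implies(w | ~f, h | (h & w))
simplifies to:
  h | (f & ~w)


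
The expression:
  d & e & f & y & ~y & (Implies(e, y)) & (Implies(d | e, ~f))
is never true.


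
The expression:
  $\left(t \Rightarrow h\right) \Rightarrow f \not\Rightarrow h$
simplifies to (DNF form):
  $\left(f \wedge \neg h\right) \vee \left(t \wedge \neg h\right)$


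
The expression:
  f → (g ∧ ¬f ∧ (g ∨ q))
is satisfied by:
  {f: False}


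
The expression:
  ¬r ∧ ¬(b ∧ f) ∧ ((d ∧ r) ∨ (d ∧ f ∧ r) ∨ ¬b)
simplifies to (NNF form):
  ¬b ∧ ¬r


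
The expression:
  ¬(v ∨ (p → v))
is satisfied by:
  {p: True, v: False}


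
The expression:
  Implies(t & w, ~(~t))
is always true.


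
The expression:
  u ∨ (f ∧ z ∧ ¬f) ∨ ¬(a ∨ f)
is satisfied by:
  {u: True, f: False, a: False}
  {a: True, u: True, f: False}
  {u: True, f: True, a: False}
  {a: True, u: True, f: True}
  {a: False, f: False, u: False}


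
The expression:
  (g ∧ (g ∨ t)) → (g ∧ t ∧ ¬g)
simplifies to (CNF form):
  ¬g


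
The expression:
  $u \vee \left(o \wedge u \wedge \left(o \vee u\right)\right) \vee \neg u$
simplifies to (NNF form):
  $\text{True}$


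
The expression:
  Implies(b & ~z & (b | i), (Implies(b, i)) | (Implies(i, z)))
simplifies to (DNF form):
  True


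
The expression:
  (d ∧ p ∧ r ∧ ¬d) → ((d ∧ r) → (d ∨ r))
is always true.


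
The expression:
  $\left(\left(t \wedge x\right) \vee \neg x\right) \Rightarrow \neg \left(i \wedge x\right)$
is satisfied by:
  {t: False, x: False, i: False}
  {i: True, t: False, x: False}
  {x: True, t: False, i: False}
  {i: True, x: True, t: False}
  {t: True, i: False, x: False}
  {i: True, t: True, x: False}
  {x: True, t: True, i: False}


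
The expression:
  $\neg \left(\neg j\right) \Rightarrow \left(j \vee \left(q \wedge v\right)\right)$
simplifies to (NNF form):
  $\text{True}$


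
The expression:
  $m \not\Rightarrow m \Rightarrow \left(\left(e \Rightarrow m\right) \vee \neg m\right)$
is always true.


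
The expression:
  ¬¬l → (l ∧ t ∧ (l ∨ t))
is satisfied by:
  {t: True, l: False}
  {l: False, t: False}
  {l: True, t: True}


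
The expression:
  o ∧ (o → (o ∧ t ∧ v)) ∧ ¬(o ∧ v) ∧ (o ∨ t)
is never true.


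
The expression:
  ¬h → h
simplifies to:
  h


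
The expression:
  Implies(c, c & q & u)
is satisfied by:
  {u: True, q: True, c: False}
  {u: True, q: False, c: False}
  {q: True, u: False, c: False}
  {u: False, q: False, c: False}
  {u: True, c: True, q: True}


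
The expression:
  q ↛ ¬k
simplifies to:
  k ∧ q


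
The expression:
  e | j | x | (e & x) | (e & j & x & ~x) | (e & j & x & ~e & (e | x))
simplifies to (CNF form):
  e | j | x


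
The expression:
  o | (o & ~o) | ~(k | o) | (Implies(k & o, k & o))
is always true.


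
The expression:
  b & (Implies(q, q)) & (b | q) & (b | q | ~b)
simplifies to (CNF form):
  b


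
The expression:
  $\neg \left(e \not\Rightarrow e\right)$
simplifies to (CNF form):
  $\text{True}$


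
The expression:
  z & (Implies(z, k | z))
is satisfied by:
  {z: True}


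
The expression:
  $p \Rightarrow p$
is always true.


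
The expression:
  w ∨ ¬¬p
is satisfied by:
  {p: True, w: True}
  {p: True, w: False}
  {w: True, p: False}


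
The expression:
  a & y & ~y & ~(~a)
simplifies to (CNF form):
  False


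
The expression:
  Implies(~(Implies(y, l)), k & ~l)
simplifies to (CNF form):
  k | l | ~y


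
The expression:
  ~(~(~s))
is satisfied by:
  {s: False}


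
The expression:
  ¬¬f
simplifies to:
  f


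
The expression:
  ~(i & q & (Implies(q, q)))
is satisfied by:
  {q: False, i: False}
  {i: True, q: False}
  {q: True, i: False}


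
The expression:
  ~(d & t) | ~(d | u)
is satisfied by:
  {t: False, d: False}
  {d: True, t: False}
  {t: True, d: False}


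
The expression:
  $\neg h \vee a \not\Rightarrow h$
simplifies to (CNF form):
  $\neg h$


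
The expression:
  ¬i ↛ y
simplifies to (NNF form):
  ¬i ∧ ¬y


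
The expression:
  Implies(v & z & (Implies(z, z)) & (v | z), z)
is always true.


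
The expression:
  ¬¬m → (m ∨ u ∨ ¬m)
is always true.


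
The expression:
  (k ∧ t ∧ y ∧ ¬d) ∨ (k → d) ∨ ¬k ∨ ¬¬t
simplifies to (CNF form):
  d ∨ t ∨ ¬k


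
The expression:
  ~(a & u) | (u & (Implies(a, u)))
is always true.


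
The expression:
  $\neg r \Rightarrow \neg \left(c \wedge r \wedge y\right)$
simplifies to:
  $\text{True}$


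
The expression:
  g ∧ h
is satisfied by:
  {h: True, g: True}


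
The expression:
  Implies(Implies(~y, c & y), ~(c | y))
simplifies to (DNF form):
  ~y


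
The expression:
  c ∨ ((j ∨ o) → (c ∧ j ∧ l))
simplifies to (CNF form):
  (c ∨ ¬j) ∧ (c ∨ ¬o)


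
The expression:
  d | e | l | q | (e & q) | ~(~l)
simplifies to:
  d | e | l | q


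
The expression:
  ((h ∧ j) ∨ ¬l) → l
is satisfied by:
  {l: True}


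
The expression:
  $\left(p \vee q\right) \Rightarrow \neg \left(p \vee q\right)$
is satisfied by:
  {q: False, p: False}


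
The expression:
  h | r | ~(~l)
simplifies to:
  h | l | r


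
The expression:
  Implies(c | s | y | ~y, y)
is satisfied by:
  {y: True}


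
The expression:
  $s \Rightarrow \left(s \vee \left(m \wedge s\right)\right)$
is always true.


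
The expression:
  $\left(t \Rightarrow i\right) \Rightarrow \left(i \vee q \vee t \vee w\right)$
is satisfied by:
  {i: True, t: True, q: True, w: True}
  {i: True, t: True, q: True, w: False}
  {i: True, t: True, w: True, q: False}
  {i: True, t: True, w: False, q: False}
  {i: True, q: True, w: True, t: False}
  {i: True, q: True, w: False, t: False}
  {i: True, q: False, w: True, t: False}
  {i: True, q: False, w: False, t: False}
  {t: True, q: True, w: True, i: False}
  {t: True, q: True, w: False, i: False}
  {t: True, w: True, q: False, i: False}
  {t: True, w: False, q: False, i: False}
  {q: True, w: True, t: False, i: False}
  {q: True, t: False, w: False, i: False}
  {w: True, t: False, q: False, i: False}


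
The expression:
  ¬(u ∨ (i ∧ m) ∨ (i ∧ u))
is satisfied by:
  {u: False, m: False, i: False}
  {i: True, u: False, m: False}
  {m: True, u: False, i: False}


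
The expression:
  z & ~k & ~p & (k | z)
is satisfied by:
  {z: True, p: False, k: False}


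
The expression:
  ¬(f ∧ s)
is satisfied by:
  {s: False, f: False}
  {f: True, s: False}
  {s: True, f: False}


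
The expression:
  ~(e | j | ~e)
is never true.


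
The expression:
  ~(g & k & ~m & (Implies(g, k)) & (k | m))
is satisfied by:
  {m: True, g: False, k: False}
  {g: False, k: False, m: False}
  {m: True, k: True, g: False}
  {k: True, g: False, m: False}
  {m: True, g: True, k: False}
  {g: True, m: False, k: False}
  {m: True, k: True, g: True}


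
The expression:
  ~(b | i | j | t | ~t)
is never true.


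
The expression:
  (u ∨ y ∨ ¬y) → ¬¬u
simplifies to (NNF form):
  u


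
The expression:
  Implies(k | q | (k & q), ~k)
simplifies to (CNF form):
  ~k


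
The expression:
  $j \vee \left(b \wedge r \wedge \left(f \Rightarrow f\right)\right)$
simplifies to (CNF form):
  $\left(b \vee j\right) \wedge \left(j \vee r\right)$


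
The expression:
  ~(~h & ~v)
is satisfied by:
  {v: True, h: True}
  {v: True, h: False}
  {h: True, v: False}


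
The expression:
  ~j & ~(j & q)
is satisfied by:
  {j: False}


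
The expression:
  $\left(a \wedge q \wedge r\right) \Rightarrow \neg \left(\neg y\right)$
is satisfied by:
  {y: True, q: False, a: False, r: False}
  {y: False, q: False, a: False, r: False}
  {r: True, y: True, q: False, a: False}
  {r: True, y: False, q: False, a: False}
  {y: True, a: True, r: False, q: False}
  {a: True, r: False, q: False, y: False}
  {r: True, a: True, y: True, q: False}
  {r: True, a: True, y: False, q: False}
  {y: True, q: True, r: False, a: False}
  {q: True, r: False, a: False, y: False}
  {y: True, r: True, q: True, a: False}
  {r: True, q: True, y: False, a: False}
  {y: True, a: True, q: True, r: False}
  {a: True, q: True, r: False, y: False}
  {r: True, a: True, q: True, y: True}


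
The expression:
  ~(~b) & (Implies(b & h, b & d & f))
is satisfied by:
  {d: True, b: True, f: True, h: False}
  {d: True, b: True, f: False, h: False}
  {b: True, f: True, d: False, h: False}
  {b: True, d: False, f: False, h: False}
  {d: True, h: True, b: True, f: True}


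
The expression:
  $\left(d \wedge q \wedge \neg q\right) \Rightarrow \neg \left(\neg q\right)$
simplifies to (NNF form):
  $\text{True}$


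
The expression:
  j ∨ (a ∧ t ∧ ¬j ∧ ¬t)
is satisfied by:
  {j: True}


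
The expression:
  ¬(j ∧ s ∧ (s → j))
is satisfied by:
  {s: False, j: False}
  {j: True, s: False}
  {s: True, j: False}


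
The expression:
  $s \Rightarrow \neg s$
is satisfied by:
  {s: False}


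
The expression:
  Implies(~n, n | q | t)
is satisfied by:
  {t: True, n: True, q: True}
  {t: True, n: True, q: False}
  {t: True, q: True, n: False}
  {t: True, q: False, n: False}
  {n: True, q: True, t: False}
  {n: True, q: False, t: False}
  {q: True, n: False, t: False}


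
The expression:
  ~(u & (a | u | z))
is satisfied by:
  {u: False}


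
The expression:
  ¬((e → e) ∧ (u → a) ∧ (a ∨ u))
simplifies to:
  ¬a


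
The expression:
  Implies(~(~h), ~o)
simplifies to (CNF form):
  ~h | ~o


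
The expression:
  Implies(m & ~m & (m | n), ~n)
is always true.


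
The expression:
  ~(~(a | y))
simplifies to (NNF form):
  a | y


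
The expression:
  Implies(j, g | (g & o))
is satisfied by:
  {g: True, j: False}
  {j: False, g: False}
  {j: True, g: True}


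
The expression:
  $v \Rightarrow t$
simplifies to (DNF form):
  $t \vee \neg v$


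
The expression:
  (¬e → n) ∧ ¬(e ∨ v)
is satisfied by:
  {n: True, v: False, e: False}


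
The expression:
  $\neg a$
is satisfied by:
  {a: False}


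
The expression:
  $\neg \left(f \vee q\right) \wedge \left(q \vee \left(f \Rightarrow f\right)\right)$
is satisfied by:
  {q: False, f: False}


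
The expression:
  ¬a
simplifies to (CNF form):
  ¬a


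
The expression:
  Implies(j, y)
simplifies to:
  y | ~j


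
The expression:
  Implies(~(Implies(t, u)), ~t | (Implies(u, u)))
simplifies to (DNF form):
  True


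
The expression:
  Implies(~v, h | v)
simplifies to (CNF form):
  h | v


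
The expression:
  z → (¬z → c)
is always true.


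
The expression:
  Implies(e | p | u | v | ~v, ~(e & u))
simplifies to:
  ~e | ~u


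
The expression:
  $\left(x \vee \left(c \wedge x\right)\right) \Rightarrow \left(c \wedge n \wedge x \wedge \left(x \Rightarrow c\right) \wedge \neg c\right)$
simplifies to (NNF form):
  $\neg x$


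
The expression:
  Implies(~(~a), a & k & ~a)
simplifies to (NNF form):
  ~a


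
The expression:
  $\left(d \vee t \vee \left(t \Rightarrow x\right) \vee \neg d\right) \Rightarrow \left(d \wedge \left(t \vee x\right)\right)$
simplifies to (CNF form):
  $d \wedge \left(t \vee x\right)$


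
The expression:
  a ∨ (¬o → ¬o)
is always true.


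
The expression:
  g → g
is always true.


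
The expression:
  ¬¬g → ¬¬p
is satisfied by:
  {p: True, g: False}
  {g: False, p: False}
  {g: True, p: True}


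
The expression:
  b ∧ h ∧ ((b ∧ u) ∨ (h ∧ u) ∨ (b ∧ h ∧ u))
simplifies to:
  b ∧ h ∧ u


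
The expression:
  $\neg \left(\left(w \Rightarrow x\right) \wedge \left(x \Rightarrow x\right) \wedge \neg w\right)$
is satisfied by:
  {w: True}


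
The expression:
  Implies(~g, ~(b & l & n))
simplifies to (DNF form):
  g | ~b | ~l | ~n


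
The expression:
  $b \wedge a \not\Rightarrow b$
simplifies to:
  $\text{False}$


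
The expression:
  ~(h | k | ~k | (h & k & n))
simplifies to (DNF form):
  False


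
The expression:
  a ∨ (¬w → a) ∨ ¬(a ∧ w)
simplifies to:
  True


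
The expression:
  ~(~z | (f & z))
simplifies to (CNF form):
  z & ~f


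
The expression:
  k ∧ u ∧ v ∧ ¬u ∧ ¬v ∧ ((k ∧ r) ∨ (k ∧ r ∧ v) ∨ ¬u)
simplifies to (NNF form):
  False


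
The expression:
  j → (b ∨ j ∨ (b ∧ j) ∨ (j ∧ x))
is always true.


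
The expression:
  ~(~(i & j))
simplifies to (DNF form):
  i & j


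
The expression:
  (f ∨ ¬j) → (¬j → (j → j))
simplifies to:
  True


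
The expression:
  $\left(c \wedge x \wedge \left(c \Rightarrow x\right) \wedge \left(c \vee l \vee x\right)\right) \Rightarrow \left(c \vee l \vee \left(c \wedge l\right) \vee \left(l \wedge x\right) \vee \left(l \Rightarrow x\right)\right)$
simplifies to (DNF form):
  $\text{True}$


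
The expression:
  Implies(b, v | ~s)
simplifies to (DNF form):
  v | ~b | ~s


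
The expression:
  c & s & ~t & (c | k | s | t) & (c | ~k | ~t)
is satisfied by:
  {c: True, s: True, t: False}


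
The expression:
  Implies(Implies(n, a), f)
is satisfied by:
  {n: True, f: True, a: False}
  {f: True, a: False, n: False}
  {n: True, f: True, a: True}
  {f: True, a: True, n: False}
  {n: True, a: False, f: False}


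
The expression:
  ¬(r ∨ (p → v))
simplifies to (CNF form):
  p ∧ ¬r ∧ ¬v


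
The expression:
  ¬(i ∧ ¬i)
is always true.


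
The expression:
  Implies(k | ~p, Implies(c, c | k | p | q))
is always true.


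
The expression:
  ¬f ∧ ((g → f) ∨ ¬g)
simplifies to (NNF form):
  ¬f ∧ ¬g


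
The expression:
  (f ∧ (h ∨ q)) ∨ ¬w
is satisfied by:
  {h: True, f: True, q: True, w: False}
  {h: True, f: True, q: False, w: False}
  {f: True, q: True, h: False, w: False}
  {f: True, h: False, q: False, w: False}
  {h: True, q: True, f: False, w: False}
  {h: True, q: False, f: False, w: False}
  {q: True, h: False, f: False, w: False}
  {q: False, h: False, f: False, w: False}
  {w: True, h: True, f: True, q: True}
  {w: True, h: True, f: True, q: False}
  {w: True, f: True, q: True, h: False}


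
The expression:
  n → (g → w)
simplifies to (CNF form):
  w ∨ ¬g ∨ ¬n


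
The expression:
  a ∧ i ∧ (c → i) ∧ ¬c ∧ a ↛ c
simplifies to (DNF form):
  a ∧ i ∧ ¬c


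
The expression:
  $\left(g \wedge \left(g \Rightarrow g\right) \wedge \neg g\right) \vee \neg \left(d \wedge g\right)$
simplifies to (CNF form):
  $\neg d \vee \neg g$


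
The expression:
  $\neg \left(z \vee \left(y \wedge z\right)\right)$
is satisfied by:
  {z: False}


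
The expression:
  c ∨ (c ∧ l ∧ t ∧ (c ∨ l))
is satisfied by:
  {c: True}


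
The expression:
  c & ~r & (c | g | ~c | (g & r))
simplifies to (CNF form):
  c & ~r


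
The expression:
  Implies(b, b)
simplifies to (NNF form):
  True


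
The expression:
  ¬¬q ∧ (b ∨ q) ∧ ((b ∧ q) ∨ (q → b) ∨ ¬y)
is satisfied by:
  {b: True, q: True, y: False}
  {q: True, y: False, b: False}
  {b: True, y: True, q: True}


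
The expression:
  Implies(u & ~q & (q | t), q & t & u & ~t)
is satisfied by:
  {q: True, u: False, t: False}
  {u: False, t: False, q: False}
  {q: True, t: True, u: False}
  {t: True, u: False, q: False}
  {q: True, u: True, t: False}
  {u: True, q: False, t: False}
  {q: True, t: True, u: True}


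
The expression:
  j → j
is always true.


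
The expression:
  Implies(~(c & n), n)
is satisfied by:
  {n: True}


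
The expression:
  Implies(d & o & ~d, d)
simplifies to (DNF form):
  True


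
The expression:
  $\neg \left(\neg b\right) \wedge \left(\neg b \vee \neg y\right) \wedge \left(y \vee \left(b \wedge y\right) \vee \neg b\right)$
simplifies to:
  $\text{False}$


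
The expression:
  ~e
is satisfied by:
  {e: False}


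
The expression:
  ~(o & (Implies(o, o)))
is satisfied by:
  {o: False}


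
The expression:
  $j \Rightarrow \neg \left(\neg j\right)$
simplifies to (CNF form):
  $\text{True}$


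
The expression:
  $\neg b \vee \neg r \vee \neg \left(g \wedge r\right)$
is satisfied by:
  {g: False, b: False, r: False}
  {r: True, g: False, b: False}
  {b: True, g: False, r: False}
  {r: True, b: True, g: False}
  {g: True, r: False, b: False}
  {r: True, g: True, b: False}
  {b: True, g: True, r: False}


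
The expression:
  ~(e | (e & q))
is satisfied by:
  {e: False}


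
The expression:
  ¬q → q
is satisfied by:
  {q: True}


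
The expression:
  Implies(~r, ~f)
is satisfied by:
  {r: True, f: False}
  {f: False, r: False}
  {f: True, r: True}


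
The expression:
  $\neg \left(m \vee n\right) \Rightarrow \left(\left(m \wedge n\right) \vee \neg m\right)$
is always true.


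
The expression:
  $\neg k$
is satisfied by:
  {k: False}


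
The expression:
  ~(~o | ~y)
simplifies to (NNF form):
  o & y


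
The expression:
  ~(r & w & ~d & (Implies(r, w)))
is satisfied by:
  {d: True, w: False, r: False}
  {w: False, r: False, d: False}
  {r: True, d: True, w: False}
  {r: True, w: False, d: False}
  {d: True, w: True, r: False}
  {w: True, d: False, r: False}
  {r: True, w: True, d: True}


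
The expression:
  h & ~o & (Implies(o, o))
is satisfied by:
  {h: True, o: False}


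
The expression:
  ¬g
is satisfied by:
  {g: False}


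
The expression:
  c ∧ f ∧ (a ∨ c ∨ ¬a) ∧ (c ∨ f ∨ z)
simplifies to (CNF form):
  c ∧ f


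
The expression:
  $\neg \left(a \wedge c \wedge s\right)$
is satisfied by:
  {s: False, c: False, a: False}
  {a: True, s: False, c: False}
  {c: True, s: False, a: False}
  {a: True, c: True, s: False}
  {s: True, a: False, c: False}
  {a: True, s: True, c: False}
  {c: True, s: True, a: False}


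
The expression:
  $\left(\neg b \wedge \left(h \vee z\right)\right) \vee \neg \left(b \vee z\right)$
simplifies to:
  $\neg b$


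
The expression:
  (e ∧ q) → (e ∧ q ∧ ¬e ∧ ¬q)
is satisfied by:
  {e: False, q: False}
  {q: True, e: False}
  {e: True, q: False}


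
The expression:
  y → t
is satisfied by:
  {t: True, y: False}
  {y: False, t: False}
  {y: True, t: True}


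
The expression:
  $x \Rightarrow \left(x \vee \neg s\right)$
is always true.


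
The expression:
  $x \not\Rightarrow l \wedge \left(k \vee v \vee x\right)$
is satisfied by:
  {x: True, l: False}


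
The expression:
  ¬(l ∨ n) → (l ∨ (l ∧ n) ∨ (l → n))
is always true.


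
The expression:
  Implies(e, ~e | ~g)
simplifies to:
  ~e | ~g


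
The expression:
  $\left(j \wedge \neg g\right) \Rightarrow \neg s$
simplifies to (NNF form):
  $g \vee \neg j \vee \neg s$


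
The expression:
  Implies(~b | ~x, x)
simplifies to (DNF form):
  x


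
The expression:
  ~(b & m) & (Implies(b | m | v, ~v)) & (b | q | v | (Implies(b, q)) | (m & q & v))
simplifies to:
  ~v & (~b | ~m)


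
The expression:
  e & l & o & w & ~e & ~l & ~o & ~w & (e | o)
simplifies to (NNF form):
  False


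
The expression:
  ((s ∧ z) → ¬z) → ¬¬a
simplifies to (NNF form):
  a ∨ (s ∧ z)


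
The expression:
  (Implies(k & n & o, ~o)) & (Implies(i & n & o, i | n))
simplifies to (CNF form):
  ~k | ~n | ~o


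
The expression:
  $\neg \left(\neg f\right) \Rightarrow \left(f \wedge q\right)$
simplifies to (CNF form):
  $q \vee \neg f$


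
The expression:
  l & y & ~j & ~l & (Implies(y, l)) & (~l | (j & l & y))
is never true.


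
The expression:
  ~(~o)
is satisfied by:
  {o: True}


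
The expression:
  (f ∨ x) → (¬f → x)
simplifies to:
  True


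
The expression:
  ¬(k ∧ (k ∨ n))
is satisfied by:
  {k: False}


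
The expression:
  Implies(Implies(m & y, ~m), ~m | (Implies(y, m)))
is always true.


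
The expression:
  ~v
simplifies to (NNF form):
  ~v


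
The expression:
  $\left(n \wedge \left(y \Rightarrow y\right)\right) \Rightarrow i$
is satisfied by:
  {i: True, n: False}
  {n: False, i: False}
  {n: True, i: True}


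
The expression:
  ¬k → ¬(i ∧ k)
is always true.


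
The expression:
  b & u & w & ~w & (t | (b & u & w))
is never true.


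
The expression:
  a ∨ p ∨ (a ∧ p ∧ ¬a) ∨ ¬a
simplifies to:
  True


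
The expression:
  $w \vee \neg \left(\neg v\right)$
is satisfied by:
  {v: True, w: True}
  {v: True, w: False}
  {w: True, v: False}


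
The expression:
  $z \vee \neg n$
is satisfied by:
  {z: True, n: False}
  {n: False, z: False}
  {n: True, z: True}


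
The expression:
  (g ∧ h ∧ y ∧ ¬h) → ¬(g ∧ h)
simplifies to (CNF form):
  True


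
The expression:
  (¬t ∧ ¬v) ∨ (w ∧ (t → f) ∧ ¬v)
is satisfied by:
  {f: True, w: True, v: False, t: False}
  {f: True, w: False, v: False, t: False}
  {w: True, f: False, v: False, t: False}
  {f: False, w: False, v: False, t: False}
  {t: True, f: True, w: True, v: False}


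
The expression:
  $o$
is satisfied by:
  {o: True}


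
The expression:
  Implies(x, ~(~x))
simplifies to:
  True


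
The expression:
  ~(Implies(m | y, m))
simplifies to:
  y & ~m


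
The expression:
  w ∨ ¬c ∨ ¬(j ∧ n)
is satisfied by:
  {w: True, c: False, n: False, j: False}
  {w: False, c: False, n: False, j: False}
  {j: True, w: True, c: False, n: False}
  {j: True, w: False, c: False, n: False}
  {w: True, n: True, j: False, c: False}
  {n: True, j: False, c: False, w: False}
  {j: True, n: True, w: True, c: False}
  {j: True, n: True, w: False, c: False}
  {w: True, c: True, j: False, n: False}
  {c: True, j: False, n: False, w: False}
  {w: True, j: True, c: True, n: False}
  {j: True, c: True, w: False, n: False}
  {w: True, n: True, c: True, j: False}
  {n: True, c: True, j: False, w: False}
  {j: True, n: True, c: True, w: True}


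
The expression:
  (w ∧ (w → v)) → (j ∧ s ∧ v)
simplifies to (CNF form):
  (j ∨ ¬v ∨ ¬w) ∧ (s ∨ ¬v ∨ ¬w)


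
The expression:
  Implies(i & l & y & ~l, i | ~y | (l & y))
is always true.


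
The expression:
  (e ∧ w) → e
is always true.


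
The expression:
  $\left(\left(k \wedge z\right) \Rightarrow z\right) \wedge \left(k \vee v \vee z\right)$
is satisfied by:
  {k: True, v: True, z: True}
  {k: True, v: True, z: False}
  {k: True, z: True, v: False}
  {k: True, z: False, v: False}
  {v: True, z: True, k: False}
  {v: True, z: False, k: False}
  {z: True, v: False, k: False}


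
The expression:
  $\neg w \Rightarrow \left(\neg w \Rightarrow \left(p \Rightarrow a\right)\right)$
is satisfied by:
  {a: True, w: True, p: False}
  {a: True, p: False, w: False}
  {w: True, p: False, a: False}
  {w: False, p: False, a: False}
  {a: True, w: True, p: True}
  {a: True, p: True, w: False}
  {w: True, p: True, a: False}


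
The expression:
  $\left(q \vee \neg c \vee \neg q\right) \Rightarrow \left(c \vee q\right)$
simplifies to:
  $c \vee q$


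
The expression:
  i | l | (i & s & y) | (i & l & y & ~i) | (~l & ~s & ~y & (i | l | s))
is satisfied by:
  {i: True, l: True}
  {i: True, l: False}
  {l: True, i: False}


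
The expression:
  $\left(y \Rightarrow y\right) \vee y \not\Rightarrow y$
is always true.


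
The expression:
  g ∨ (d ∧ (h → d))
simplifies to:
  d ∨ g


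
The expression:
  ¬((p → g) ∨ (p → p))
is never true.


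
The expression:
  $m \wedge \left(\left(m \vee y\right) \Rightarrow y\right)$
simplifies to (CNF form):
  $m \wedge y$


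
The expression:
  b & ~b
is never true.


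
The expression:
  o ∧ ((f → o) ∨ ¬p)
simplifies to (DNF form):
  o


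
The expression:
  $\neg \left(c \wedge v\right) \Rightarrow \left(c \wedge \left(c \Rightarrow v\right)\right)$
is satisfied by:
  {c: True, v: True}


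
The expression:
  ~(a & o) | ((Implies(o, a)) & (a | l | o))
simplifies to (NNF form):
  True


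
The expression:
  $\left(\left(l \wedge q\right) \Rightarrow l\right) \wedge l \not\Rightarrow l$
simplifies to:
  $\text{False}$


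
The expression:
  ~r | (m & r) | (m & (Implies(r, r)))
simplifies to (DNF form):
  m | ~r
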